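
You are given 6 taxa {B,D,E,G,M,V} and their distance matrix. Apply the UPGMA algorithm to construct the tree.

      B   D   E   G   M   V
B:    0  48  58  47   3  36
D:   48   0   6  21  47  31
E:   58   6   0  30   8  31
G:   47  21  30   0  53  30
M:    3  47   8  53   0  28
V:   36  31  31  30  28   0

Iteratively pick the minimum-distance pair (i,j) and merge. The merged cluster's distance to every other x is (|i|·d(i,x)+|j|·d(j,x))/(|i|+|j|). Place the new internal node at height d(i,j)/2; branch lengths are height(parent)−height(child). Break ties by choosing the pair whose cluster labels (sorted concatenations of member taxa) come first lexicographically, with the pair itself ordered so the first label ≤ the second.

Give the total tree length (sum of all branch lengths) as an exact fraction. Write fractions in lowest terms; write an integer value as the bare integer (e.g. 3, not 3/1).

1757/24

iteration 1: select B,M (d=3); attach at lengths (3/2, 3/2); label the merged cluster BM
  updated: d(BM,D)=95/2, d(BM,E)=33, d(BM,G)=50, d(BM,V)=32
iteration 2: select D,E (d=6); attach at lengths (3, 3); label the merged cluster DE
  updated: d(BM,DE)=161/4, d(DE,G)=51/2, d(DE,V)=31
iteration 3: select DE,G (d=51/2); attach at lengths (39/4, 51/4); label the merged cluster DEG
  updated: d(BM,DEG)=87/2, d(DEG,V)=92/3
iteration 4: select DEG,V (d=92/3); attach at lengths (31/12, 46/3); label the merged cluster DEGV
  updated: d(BM,DEGV)=325/8
iteration 5: select BM,DEGV (d=325/8); attach at lengths (301/16, 239/48); label the merged cluster BDEGMV
final tree: ((B:3/2,M:3/2):301/16,(((D:3,E:3):39/4,G:51/4):31/12,V:46/3):239/48)
total length: 1757/24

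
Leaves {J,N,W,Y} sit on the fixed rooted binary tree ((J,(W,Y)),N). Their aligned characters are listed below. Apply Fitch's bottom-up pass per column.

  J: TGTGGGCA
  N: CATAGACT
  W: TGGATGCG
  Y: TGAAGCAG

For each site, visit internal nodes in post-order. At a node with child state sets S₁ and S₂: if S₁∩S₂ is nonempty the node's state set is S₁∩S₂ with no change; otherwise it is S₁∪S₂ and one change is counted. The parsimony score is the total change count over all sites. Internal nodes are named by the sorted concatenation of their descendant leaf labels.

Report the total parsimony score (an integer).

11

WY@0: {T} ∩ {T} = {T} (intersection, +0)
JWY@0: {T} ∩ {T} = {T} (intersection, +0)
JNWY@0: {T} ∪ {C} = {C,T} (union, +1)
WY@1: {G} ∩ {G} = {G} (intersection, +0)
JWY@1: {G} ∩ {G} = {G} (intersection, +0)
JNWY@1: {G} ∪ {A} = {A,G} (union, +1)
WY@2: {G} ∪ {A} = {A,G} (union, +1)
JWY@2: {T} ∪ {A,G} = {A,G,T} (union, +1)
JNWY@2: {A,G,T} ∩ {T} = {T} (intersection, +0)
WY@3: {A} ∩ {A} = {A} (intersection, +0)
JWY@3: {G} ∪ {A} = {A,G} (union, +1)
JNWY@3: {A,G} ∩ {A} = {A} (intersection, +0)
WY@4: {T} ∪ {G} = {G,T} (union, +1)
JWY@4: {G} ∩ {G,T} = {G} (intersection, +0)
JNWY@4: {G} ∩ {G} = {G} (intersection, +0)
WY@5: {G} ∪ {C} = {C,G} (union, +1)
JWY@5: {G} ∩ {C,G} = {G} (intersection, +0)
JNWY@5: {G} ∪ {A} = {A,G} (union, +1)
WY@6: {C} ∪ {A} = {A,C} (union, +1)
JWY@6: {C} ∩ {A,C} = {C} (intersection, +0)
JNWY@6: {C} ∩ {C} = {C} (intersection, +0)
WY@7: {G} ∩ {G} = {G} (intersection, +0)
JWY@7: {A} ∪ {G} = {A,G} (union, +1)
JNWY@7: {A,G} ∪ {T} = {A,G,T} (union, +1)
per-site changes: [1, 1, 2, 1, 1, 2, 1, 2]; total = 11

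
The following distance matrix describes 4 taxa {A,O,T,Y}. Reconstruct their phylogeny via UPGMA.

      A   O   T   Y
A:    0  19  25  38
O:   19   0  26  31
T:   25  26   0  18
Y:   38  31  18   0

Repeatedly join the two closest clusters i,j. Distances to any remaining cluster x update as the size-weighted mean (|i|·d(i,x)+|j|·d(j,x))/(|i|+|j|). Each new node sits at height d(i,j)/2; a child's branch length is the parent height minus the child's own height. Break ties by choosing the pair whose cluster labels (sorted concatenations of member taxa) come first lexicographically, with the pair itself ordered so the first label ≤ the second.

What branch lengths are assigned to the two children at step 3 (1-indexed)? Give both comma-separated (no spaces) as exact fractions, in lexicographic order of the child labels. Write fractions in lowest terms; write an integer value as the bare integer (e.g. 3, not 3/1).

step 1: merge (T,Y) at d=18; branch lengths T→9, Y→9; new cluster TY
  updated: d(A,TY)=63/2, d(O,TY)=57/2
step 2: merge (A,O) at d=19; branch lengths A→19/2, O→19/2; new cluster AO
  updated: d(AO,TY)=30
step 3: merge (AO,TY) at d=30; branch lengths AO→11/2, TY→6; new cluster AOTY
final tree: ((A:19/2,O:19/2):11/2,(T:9,Y:9):6)
total length: 97/2

11/2,6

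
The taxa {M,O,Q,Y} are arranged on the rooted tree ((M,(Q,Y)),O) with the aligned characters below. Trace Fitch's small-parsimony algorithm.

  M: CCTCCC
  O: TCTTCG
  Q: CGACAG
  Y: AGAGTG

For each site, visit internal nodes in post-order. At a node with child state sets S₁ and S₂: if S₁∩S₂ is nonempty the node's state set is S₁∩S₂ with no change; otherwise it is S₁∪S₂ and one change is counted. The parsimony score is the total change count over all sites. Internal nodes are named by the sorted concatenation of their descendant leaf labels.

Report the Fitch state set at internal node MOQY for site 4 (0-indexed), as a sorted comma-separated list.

C

QY@0: {C} ∪ {A} = {A,C} (union, +1)
MQY@0: {C} ∩ {A,C} = {C} (intersection, +0)
MOQY@0: {C} ∪ {T} = {C,T} (union, +1)
QY@1: {G} ∩ {G} = {G} (intersection, +0)
MQY@1: {C} ∪ {G} = {C,G} (union, +1)
MOQY@1: {C,G} ∩ {C} = {C} (intersection, +0)
QY@2: {A} ∩ {A} = {A} (intersection, +0)
MQY@2: {T} ∪ {A} = {A,T} (union, +1)
MOQY@2: {A,T} ∩ {T} = {T} (intersection, +0)
QY@3: {C} ∪ {G} = {C,G} (union, +1)
MQY@3: {C} ∩ {C,G} = {C} (intersection, +0)
MOQY@3: {C} ∪ {T} = {C,T} (union, +1)
QY@4: {A} ∪ {T} = {A,T} (union, +1)
MQY@4: {C} ∪ {A,T} = {A,C,T} (union, +1)
MOQY@4: {A,C,T} ∩ {C} = {C} (intersection, +0)
QY@5: {G} ∩ {G} = {G} (intersection, +0)
MQY@5: {C} ∪ {G} = {C,G} (union, +1)
MOQY@5: {C,G} ∩ {G} = {G} (intersection, +0)
per-site changes: [2, 1, 1, 2, 2, 1]; total = 9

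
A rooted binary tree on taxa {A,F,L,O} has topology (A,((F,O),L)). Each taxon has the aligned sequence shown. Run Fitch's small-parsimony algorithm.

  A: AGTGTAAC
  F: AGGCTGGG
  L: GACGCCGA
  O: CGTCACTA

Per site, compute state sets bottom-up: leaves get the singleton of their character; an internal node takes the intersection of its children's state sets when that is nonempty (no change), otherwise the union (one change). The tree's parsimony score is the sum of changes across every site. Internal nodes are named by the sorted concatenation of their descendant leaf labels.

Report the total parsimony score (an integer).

14

FO@0: {A} ∪ {C} = {A,C} (union, +1)
FLO@0: {A,C} ∪ {G} = {A,C,G} (union, +1)
AFLO@0: {A} ∩ {A,C,G} = {A} (intersection, +0)
FO@1: {G} ∩ {G} = {G} (intersection, +0)
FLO@1: {G} ∪ {A} = {A,G} (union, +1)
AFLO@1: {G} ∩ {A,G} = {G} (intersection, +0)
FO@2: {G} ∪ {T} = {G,T} (union, +1)
FLO@2: {G,T} ∪ {C} = {C,G,T} (union, +1)
AFLO@2: {T} ∩ {C,G,T} = {T} (intersection, +0)
FO@3: {C} ∩ {C} = {C} (intersection, +0)
FLO@3: {C} ∪ {G} = {C,G} (union, +1)
AFLO@3: {G} ∩ {C,G} = {G} (intersection, +0)
FO@4: {T} ∪ {A} = {A,T} (union, +1)
FLO@4: {A,T} ∪ {C} = {A,C,T} (union, +1)
AFLO@4: {T} ∩ {A,C,T} = {T} (intersection, +0)
FO@5: {G} ∪ {C} = {C,G} (union, +1)
FLO@5: {C,G} ∩ {C} = {C} (intersection, +0)
AFLO@5: {A} ∪ {C} = {A,C} (union, +1)
FO@6: {G} ∪ {T} = {G,T} (union, +1)
FLO@6: {G,T} ∩ {G} = {G} (intersection, +0)
AFLO@6: {A} ∪ {G} = {A,G} (union, +1)
FO@7: {G} ∪ {A} = {A,G} (union, +1)
FLO@7: {A,G} ∩ {A} = {A} (intersection, +0)
AFLO@7: {C} ∪ {A} = {A,C} (union, +1)
per-site changes: [2, 1, 2, 1, 2, 2, 2, 2]; total = 14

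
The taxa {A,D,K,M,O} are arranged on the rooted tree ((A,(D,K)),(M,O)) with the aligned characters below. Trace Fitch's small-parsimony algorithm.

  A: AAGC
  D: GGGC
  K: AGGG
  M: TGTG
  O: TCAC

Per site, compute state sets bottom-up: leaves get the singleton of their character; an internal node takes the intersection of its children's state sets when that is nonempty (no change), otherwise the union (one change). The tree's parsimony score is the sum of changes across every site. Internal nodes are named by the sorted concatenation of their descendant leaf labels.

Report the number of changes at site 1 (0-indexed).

site 0, node DK: D={G} ∪ K={A} → {A,G} (+1)
site 0, node ADK: A={A} ∩ DK={A,G} → {A} (+0)
site 0, node MO: M={T} ∩ O={T} → {T} (+0)
site 0, node ADKMO: ADK={A} ∪ MO={T} → {A,T} (+1)
site 1, node DK: D={G} ∩ K={G} → {G} (+0)
site 1, node ADK: A={A} ∪ DK={G} → {A,G} (+1)
site 1, node MO: M={G} ∪ O={C} → {C,G} (+1)
site 1, node ADKMO: ADK={A,G} ∩ MO={C,G} → {G} (+0)
site 2, node DK: D={G} ∩ K={G} → {G} (+0)
site 2, node ADK: A={G} ∩ DK={G} → {G} (+0)
site 2, node MO: M={T} ∪ O={A} → {A,T} (+1)
site 2, node ADKMO: ADK={G} ∪ MO={A,T} → {A,G,T} (+1)
site 3, node DK: D={C} ∪ K={G} → {C,G} (+1)
site 3, node ADK: A={C} ∩ DK={C,G} → {C} (+0)
site 3, node MO: M={G} ∪ O={C} → {C,G} (+1)
site 3, node ADKMO: ADK={C} ∩ MO={C,G} → {C} (+0)
per-site changes: [2, 2, 2, 2]; total = 8

2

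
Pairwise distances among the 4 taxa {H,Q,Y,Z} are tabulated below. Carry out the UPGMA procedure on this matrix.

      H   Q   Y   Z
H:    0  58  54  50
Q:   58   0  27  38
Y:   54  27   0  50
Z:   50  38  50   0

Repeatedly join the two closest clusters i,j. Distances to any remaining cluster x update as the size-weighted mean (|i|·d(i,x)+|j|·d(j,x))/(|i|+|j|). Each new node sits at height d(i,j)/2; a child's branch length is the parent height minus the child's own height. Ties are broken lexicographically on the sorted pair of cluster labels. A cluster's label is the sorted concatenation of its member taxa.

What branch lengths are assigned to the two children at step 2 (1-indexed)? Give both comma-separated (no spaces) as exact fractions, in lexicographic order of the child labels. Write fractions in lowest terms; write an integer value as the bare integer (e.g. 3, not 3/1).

17/2,22

iteration 1: select Q,Y (d=27); attach at lengths (27/2, 27/2); label the merged cluster QY
  updated: d(H,QY)=56, d(QY,Z)=44
iteration 2: select QY,Z (d=44); attach at lengths (17/2, 22); label the merged cluster QYZ
  updated: d(H,QYZ)=54
iteration 3: select H,QYZ (d=54); attach at lengths (27, 5); label the merged cluster HQYZ
final tree: (H:27,((Q:27/2,Y:27/2):17/2,Z:22):5)
total length: 179/2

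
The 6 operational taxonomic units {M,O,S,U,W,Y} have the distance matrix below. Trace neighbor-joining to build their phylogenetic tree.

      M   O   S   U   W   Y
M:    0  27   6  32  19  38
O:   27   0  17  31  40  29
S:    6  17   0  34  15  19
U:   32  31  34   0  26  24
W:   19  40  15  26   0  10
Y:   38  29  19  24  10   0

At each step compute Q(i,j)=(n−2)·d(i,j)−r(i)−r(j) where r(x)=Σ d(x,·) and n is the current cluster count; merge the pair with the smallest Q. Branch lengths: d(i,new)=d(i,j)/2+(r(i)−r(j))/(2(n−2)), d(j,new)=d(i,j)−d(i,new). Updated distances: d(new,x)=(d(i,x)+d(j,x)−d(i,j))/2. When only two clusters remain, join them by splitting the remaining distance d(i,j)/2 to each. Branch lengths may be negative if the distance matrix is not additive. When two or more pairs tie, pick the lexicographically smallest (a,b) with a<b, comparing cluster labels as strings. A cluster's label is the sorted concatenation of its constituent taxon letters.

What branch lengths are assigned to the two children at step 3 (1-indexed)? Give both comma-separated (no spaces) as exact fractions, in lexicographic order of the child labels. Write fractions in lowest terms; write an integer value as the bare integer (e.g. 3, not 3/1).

iteration 1: select W,Y (d=10, Q=-190); attach at lengths (15/4, 25/4); label the merged cluster WY
  updated: d(M,WY)=47/2, d(O,WY)=59/2, d(S,WY)=12, d(U,WY)=20
iteration 2: select U,WY (d=20, Q=-142); attach at lengths (46/3, 14/3); label the merged cluster UWY
  updated: d(M,UWY)=71/4, d(O,UWY)=81/4, d(S,UWY)=13
iteration 3: select M,S (d=6, Q=-299/4); attach at lengths (107/16, -11/16); label the merged cluster MS
  updated: d(MS,O)=19, d(MS,UWY)=99/8
iteration 4: select MS,O (d=19, Q=-413/8); attach at lengths (89/16, 215/16); label the merged cluster MOS
  updated: d(MOS,UWY)=109/16
iteration 5: select MOS,UWY (d=109/16); attach at lengths (109/32, 109/32); label the merged cluster MOSUWY
final tree: (((M:107/16,S:-11/16):89/16,O:215/16):109/32,(U:46/3,(W:15/4,Y:25/4):14/3):109/32)
total length: 989/16

107/16,-11/16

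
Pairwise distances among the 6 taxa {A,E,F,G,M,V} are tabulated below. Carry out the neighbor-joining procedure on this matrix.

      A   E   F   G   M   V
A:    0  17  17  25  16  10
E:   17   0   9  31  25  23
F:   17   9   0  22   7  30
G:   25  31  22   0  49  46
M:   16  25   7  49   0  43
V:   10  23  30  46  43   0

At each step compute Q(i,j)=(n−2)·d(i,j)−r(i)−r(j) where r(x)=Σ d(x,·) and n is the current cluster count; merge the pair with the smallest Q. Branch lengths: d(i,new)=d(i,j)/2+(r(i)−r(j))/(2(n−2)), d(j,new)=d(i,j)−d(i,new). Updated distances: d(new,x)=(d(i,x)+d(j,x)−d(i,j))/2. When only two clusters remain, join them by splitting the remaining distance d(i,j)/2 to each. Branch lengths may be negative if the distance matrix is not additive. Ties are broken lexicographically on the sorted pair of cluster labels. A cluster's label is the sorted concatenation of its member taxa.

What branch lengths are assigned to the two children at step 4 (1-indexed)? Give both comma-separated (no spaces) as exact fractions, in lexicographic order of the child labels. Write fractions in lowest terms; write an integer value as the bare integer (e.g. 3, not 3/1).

2,23/4

1. join A+V (d=10, Q=-197) ⇒ AV; edges |A|=-27/8, |V|=107/8
  updated: d(AV,E)=15, d(AV,F)=37/2, d(AV,G)=61/2, d(AV,M)=49/2
2. join F+M (d=7, Q=-141) ⇒ FM; edges |F|=-14/3, |M|=35/3
  updated: d(AV,FM)=18, d(E,FM)=27/2, d(FM,G)=32
3. join AV+G (d=61/2, Q=-96) ⇒ AGV; edges |AV|=31/4, |G|=91/4
  updated: d(AGV,E)=31/4, d(AGV,FM)=39/4
4. join AGV+E (d=31/4, Q=-31) ⇒ AEGV; edges |AGV|=2, |E|=23/4
  updated: d(AEGV,FM)=31/4
5. join AEGV+FM (d=31/4) ⇒ AEFGMV; edges |AEGV|=31/8, |FM|=31/8
final tree: ((((A:-27/8,V:107/8):31/4,G:91/4):2,E:23/4):31/8,(F:-14/3,M:35/3):31/8)
total length: 63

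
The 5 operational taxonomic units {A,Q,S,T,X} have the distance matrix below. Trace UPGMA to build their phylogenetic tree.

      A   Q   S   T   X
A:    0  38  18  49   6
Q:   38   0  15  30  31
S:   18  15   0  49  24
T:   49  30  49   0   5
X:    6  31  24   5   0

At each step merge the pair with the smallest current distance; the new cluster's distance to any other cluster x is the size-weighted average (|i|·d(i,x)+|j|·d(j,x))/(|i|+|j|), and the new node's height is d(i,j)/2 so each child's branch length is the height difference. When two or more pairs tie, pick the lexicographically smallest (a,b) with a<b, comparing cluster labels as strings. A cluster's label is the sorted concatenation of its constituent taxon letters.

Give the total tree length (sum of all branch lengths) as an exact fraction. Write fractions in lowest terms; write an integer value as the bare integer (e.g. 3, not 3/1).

step 1: merge (T,X) at d=5; branch lengths T→5/2, X→5/2; new cluster TX
  updated: d(A,TX)=55/2, d(Q,TX)=61/2, d(S,TX)=73/2
step 2: merge (Q,S) at d=15; branch lengths Q→15/2, S→15/2; new cluster QS
  updated: d(A,QS)=28, d(QS,TX)=67/2
step 3: merge (A,TX) at d=55/2; branch lengths A→55/4, TX→45/4; new cluster ATX
  updated: d(ATX,QS)=95/3
step 4: merge (ATX,QS) at d=95/3; branch lengths ATX→25/12, QS→25/3; new cluster AQSTX
final tree: ((A:55/4,(T:5/2,X:5/2):45/4):25/12,(Q:15/2,S:15/2):25/3)
total length: 665/12

665/12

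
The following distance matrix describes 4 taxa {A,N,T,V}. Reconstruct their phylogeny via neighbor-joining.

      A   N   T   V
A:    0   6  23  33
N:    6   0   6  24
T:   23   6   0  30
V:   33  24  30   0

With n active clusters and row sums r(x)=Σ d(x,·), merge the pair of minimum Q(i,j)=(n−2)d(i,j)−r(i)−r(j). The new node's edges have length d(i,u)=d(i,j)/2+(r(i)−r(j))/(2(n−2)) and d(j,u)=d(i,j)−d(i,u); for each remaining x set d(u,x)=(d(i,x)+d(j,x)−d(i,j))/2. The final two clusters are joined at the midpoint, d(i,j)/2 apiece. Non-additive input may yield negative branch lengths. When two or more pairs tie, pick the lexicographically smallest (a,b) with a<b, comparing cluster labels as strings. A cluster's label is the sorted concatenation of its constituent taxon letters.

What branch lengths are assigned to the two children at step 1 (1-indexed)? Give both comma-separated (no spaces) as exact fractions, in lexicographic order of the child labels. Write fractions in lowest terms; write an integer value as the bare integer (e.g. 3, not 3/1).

19/2,-7/2

iteration 1: select A,N (d=6, Q=-86); attach at lengths (19/2, -7/2); label the merged cluster AN
  updated: d(AN,T)=23/2, d(AN,V)=51/2
iteration 2: select AN,T (d=23/2, Q=-67); attach at lengths (7/2, 8); label the merged cluster ANT
  updated: d(ANT,V)=22
iteration 3: select ANT,V (d=22); attach at lengths (11, 11); label the merged cluster ANTV
final tree: (((A:19/2,N:-7/2):7/2,T:8):11,V:11)
total length: 79/2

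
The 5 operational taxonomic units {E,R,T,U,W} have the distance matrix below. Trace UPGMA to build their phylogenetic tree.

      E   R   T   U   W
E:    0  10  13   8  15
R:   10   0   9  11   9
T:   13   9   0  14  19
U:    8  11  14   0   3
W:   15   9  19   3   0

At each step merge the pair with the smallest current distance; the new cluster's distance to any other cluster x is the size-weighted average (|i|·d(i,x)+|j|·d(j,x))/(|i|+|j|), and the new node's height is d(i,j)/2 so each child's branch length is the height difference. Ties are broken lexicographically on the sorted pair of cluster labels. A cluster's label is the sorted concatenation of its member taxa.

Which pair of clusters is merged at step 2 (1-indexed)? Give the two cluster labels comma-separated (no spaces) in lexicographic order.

iteration 1: select U,W (d=3); attach at lengths (3/2, 3/2); label the merged cluster UW
  updated: d(E,UW)=23/2, d(R,UW)=10, d(T,UW)=33/2
iteration 2: select R,T (d=9); attach at lengths (9/2, 9/2); label the merged cluster RT
  updated: d(E,RT)=23/2, d(RT,UW)=53/4
iteration 3: select E,RT (d=23/2); attach at lengths (23/4, 5/4); label the merged cluster ERT
  updated: d(ERT,UW)=38/3
iteration 4: select ERT,UW (d=38/3); attach at lengths (7/12, 29/6); label the merged cluster ERTUW
final tree: ((E:23/4,(R:9/2,T:9/2):5/4):7/12,(U:3/2,W:3/2):29/6)
total length: 293/12

R,T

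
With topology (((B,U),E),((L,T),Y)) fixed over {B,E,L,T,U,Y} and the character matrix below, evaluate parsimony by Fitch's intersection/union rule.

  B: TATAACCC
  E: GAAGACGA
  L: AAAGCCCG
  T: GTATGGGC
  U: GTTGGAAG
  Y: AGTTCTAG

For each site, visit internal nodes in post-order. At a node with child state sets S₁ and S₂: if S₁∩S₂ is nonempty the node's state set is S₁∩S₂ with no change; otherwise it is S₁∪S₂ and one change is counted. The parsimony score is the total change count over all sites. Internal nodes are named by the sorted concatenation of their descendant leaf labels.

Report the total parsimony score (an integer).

site 0, node BU: B={T} ∪ U={G} → {G,T} (+1)
site 0, node BEU: BU={G,T} ∩ E={G} → {G} (+0)
site 0, node LT: L={A} ∪ T={G} → {A,G} (+1)
site 0, node LTY: LT={A,G} ∩ Y={A} → {A} (+0)
site 0, node BELTUY: BEU={G} ∪ LTY={A} → {A,G} (+1)
site 1, node BU: B={A} ∪ U={T} → {A,T} (+1)
site 1, node BEU: BU={A,T} ∩ E={A} → {A} (+0)
site 1, node LT: L={A} ∪ T={T} → {A,T} (+1)
site 1, node LTY: LT={A,T} ∪ Y={G} → {A,G,T} (+1)
site 1, node BELTUY: BEU={A} ∩ LTY={A,G,T} → {A} (+0)
site 2, node BU: B={T} ∩ U={T} → {T} (+0)
site 2, node BEU: BU={T} ∪ E={A} → {A,T} (+1)
site 2, node LT: L={A} ∩ T={A} → {A} (+0)
site 2, node LTY: LT={A} ∪ Y={T} → {A,T} (+1)
site 2, node BELTUY: BEU={A,T} ∩ LTY={A,T} → {A,T} (+0)
site 3, node BU: B={A} ∪ U={G} → {A,G} (+1)
site 3, node BEU: BU={A,G} ∩ E={G} → {G} (+0)
site 3, node LT: L={G} ∪ T={T} → {G,T} (+1)
site 3, node LTY: LT={G,T} ∩ Y={T} → {T} (+0)
site 3, node BELTUY: BEU={G} ∪ LTY={T} → {G,T} (+1)
site 4, node BU: B={A} ∪ U={G} → {A,G} (+1)
site 4, node BEU: BU={A,G} ∩ E={A} → {A} (+0)
site 4, node LT: L={C} ∪ T={G} → {C,G} (+1)
site 4, node LTY: LT={C,G} ∩ Y={C} → {C} (+0)
site 4, node BELTUY: BEU={A} ∪ LTY={C} → {A,C} (+1)
site 5, node BU: B={C} ∪ U={A} → {A,C} (+1)
site 5, node BEU: BU={A,C} ∩ E={C} → {C} (+0)
site 5, node LT: L={C} ∪ T={G} → {C,G} (+1)
site 5, node LTY: LT={C,G} ∪ Y={T} → {C,G,T} (+1)
site 5, node BELTUY: BEU={C} ∩ LTY={C,G,T} → {C} (+0)
site 6, node BU: B={C} ∪ U={A} → {A,C} (+1)
site 6, node BEU: BU={A,C} ∪ E={G} → {A,C,G} (+1)
site 6, node LT: L={C} ∪ T={G} → {C,G} (+1)
site 6, node LTY: LT={C,G} ∪ Y={A} → {A,C,G} (+1)
site 6, node BELTUY: BEU={A,C,G} ∩ LTY={A,C,G} → {A,C,G} (+0)
site 7, node BU: B={C} ∪ U={G} → {C,G} (+1)
site 7, node BEU: BU={C,G} ∪ E={A} → {A,C,G} (+1)
site 7, node LT: L={G} ∪ T={C} → {C,G} (+1)
site 7, node LTY: LT={C,G} ∩ Y={G} → {G} (+0)
site 7, node BELTUY: BEU={A,C,G} ∩ LTY={G} → {G} (+0)
per-site changes: [3, 3, 2, 3, 3, 3, 4, 3]; total = 24

24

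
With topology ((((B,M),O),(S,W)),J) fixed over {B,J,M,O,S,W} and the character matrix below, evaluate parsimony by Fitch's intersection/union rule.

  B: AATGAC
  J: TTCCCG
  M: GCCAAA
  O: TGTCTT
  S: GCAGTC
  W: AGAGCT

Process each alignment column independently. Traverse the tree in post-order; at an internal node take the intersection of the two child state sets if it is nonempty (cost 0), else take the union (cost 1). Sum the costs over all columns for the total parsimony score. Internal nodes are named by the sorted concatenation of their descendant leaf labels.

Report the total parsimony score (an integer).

21

BM@0: {A} ∪ {G} = {A,G} (union, +1)
BMO@0: {A,G} ∪ {T} = {A,G,T} (union, +1)
SW@0: {G} ∪ {A} = {A,G} (union, +1)
BMOSW@0: {A,G,T} ∩ {A,G} = {A,G} (intersection, +0)
BJMOSW@0: {A,G} ∪ {T} = {A,G,T} (union, +1)
BM@1: {A} ∪ {C} = {A,C} (union, +1)
BMO@1: {A,C} ∪ {G} = {A,C,G} (union, +1)
SW@1: {C} ∪ {G} = {C,G} (union, +1)
BMOSW@1: {A,C,G} ∩ {C,G} = {C,G} (intersection, +0)
BJMOSW@1: {C,G} ∪ {T} = {C,G,T} (union, +1)
BM@2: {T} ∪ {C} = {C,T} (union, +1)
BMO@2: {C,T} ∩ {T} = {T} (intersection, +0)
SW@2: {A} ∩ {A} = {A} (intersection, +0)
BMOSW@2: {T} ∪ {A} = {A,T} (union, +1)
BJMOSW@2: {A,T} ∪ {C} = {A,C,T} (union, +1)
BM@3: {G} ∪ {A} = {A,G} (union, +1)
BMO@3: {A,G} ∪ {C} = {A,C,G} (union, +1)
SW@3: {G} ∩ {G} = {G} (intersection, +0)
BMOSW@3: {A,C,G} ∩ {G} = {G} (intersection, +0)
BJMOSW@3: {G} ∪ {C} = {C,G} (union, +1)
BM@4: {A} ∩ {A} = {A} (intersection, +0)
BMO@4: {A} ∪ {T} = {A,T} (union, +1)
SW@4: {T} ∪ {C} = {C,T} (union, +1)
BMOSW@4: {A,T} ∩ {C,T} = {T} (intersection, +0)
BJMOSW@4: {T} ∪ {C} = {C,T} (union, +1)
BM@5: {C} ∪ {A} = {A,C} (union, +1)
BMO@5: {A,C} ∪ {T} = {A,C,T} (union, +1)
SW@5: {C} ∪ {T} = {C,T} (union, +1)
BMOSW@5: {A,C,T} ∩ {C,T} = {C,T} (intersection, +0)
BJMOSW@5: {C,T} ∪ {G} = {C,G,T} (union, +1)
per-site changes: [4, 4, 3, 3, 3, 4]; total = 21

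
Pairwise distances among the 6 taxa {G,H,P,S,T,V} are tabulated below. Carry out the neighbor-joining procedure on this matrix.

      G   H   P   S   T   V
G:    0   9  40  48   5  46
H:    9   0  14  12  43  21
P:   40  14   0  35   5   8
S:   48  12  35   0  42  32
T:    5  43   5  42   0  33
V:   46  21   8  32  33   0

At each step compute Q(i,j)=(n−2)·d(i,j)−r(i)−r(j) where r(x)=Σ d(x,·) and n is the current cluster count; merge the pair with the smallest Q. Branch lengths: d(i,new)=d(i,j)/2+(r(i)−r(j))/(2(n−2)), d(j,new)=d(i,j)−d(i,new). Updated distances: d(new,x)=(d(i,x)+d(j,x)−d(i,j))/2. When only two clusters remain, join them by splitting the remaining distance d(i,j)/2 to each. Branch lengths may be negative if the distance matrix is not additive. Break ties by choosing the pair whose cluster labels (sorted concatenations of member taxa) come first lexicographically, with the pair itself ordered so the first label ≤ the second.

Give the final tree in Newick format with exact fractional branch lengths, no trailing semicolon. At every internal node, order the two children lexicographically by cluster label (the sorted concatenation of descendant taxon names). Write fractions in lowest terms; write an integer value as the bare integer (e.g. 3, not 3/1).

step 1: merge (G,T) at d=5, Q=-256; branch lengths G→5, T→0; new cluster GT
  updated: d(GT,H)=47/2, d(GT,P)=20, d(GT,S)=85/2, d(GT,V)=37
step 2: merge (H,S) at d=12, Q=-156; branch lengths H→-5/2, S→29/2; new cluster HS
  updated: d(GT,HS)=27, d(HS,P)=37/2, d(HS,V)=41/2
step 3: merge (GT,HS) at d=27, Q=-96; branch lengths GT→18, HS→9; new cluster GHST
  updated: d(GHST,P)=23/4, d(GHST,V)=61/4
step 4: merge (GHST,P) at d=23/4, Q=-29; branch lengths GHST→13/2, P→-3/4; new cluster GHPST
  updated: d(GHPST,V)=35/4
step 5: merge (GHPST,V) at d=35/4; branch lengths GHPST→35/8, V→35/8; new cluster GHPSTV
final tree: ((((G:5,T:0):18,(H:-5/2,S:29/2):9):13/2,P:-3/4):35/8,V:35/8)
total length: 117/2

((((G:5,T:0):18,(H:-5/2,S:29/2):9):13/2,P:-3/4):35/8,V:35/8)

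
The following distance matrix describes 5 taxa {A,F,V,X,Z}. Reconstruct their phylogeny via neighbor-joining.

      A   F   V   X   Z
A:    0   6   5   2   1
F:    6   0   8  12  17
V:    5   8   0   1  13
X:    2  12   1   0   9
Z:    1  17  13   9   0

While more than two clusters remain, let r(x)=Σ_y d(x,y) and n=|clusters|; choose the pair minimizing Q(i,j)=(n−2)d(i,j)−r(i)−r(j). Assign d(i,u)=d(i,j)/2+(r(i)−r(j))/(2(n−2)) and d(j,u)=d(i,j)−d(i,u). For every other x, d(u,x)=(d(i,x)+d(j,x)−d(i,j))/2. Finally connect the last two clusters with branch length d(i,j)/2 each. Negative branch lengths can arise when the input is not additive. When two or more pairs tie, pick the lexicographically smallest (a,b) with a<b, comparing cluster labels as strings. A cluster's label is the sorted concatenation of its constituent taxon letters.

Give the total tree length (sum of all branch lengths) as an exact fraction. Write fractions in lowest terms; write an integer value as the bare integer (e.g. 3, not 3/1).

123/8

1. join A+Z (d=1, Q=-51) ⇒ AZ; edges |A|=-23/6, |Z|=29/6
  updated: d(AZ,F)=11, d(AZ,V)=17/2, d(AZ,X)=5
2. join AZ+F (d=11, Q=-67/2) ⇒ AFZ; edges |AZ|=31/8, |F|=57/8
  updated: d(AFZ,V)=11/4, d(AFZ,X)=3
3. join AFZ+V (d=11/4, Q=-27/4) ⇒ AFVZ; edges |AFZ|=19/8, |V|=3/8
  updated: d(AFVZ,X)=5/8
4. join AFVZ+X (d=5/8) ⇒ AFVXZ; edges |AFVZ|=5/16, |X|=5/16
final tree: ((((A:-23/6,Z:29/6):31/8,F:57/8):19/8,V:3/8):5/16,X:5/16)
total length: 123/8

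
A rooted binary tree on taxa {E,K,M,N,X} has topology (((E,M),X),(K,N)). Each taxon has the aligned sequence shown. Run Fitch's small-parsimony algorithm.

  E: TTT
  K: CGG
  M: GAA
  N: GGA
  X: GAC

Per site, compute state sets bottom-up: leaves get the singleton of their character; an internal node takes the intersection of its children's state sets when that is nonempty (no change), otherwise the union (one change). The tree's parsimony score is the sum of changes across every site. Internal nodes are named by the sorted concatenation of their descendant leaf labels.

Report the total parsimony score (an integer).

7

site 0, node EM: E={T} ∪ M={G} → {G,T} (+1)
site 0, node EMX: EM={G,T} ∩ X={G} → {G} (+0)
site 0, node KN: K={C} ∪ N={G} → {C,G} (+1)
site 0, node EKMNX: EMX={G} ∩ KN={C,G} → {G} (+0)
site 1, node EM: E={T} ∪ M={A} → {A,T} (+1)
site 1, node EMX: EM={A,T} ∩ X={A} → {A} (+0)
site 1, node KN: K={G} ∩ N={G} → {G} (+0)
site 1, node EKMNX: EMX={A} ∪ KN={G} → {A,G} (+1)
site 2, node EM: E={T} ∪ M={A} → {A,T} (+1)
site 2, node EMX: EM={A,T} ∪ X={C} → {A,C,T} (+1)
site 2, node KN: K={G} ∪ N={A} → {A,G} (+1)
site 2, node EKMNX: EMX={A,C,T} ∩ KN={A,G} → {A} (+0)
per-site changes: [2, 2, 3]; total = 7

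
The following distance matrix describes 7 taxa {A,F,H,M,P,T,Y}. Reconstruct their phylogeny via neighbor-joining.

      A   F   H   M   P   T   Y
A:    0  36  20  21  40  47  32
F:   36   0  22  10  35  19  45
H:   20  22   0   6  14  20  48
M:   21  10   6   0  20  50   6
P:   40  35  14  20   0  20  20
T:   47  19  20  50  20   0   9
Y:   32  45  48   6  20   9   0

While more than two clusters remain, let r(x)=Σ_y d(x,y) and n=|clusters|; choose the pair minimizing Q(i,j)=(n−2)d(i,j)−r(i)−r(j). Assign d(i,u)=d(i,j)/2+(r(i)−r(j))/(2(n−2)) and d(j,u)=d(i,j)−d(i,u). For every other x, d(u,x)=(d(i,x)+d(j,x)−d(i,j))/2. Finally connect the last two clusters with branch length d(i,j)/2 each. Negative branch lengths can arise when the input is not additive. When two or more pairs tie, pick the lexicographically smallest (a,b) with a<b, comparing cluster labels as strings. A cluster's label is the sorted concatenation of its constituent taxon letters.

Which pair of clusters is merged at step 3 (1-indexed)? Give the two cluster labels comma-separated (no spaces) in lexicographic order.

F,M

iteration 1: select T,Y (d=9, Q=-280); attach at lengths (5, 4); label the merged cluster TY
  updated: d(A,TY)=35, d(F,TY)=55/2, d(H,TY)=59/2, d(M,TY)=47/2, d(P,TY)=31/2
iteration 2: select P,TY (d=31/2, Q=-387/2); attach at lengths (111/16, 137/16); label the merged cluster PTY
  updated: d(A,PTY)=119/4, d(F,PTY)=47/2, d(H,PTY)=14, d(M,PTY)=14
iteration 3: select F,M (d=10, Q=-225/2); attach at lengths (47/4, -7/4); label the merged cluster FM
  updated: d(A,FM)=47/2, d(FM,H)=9, d(FM,PTY)=55/4
iteration 4: select A,H (d=20, Q=-305/4); attach at lengths (281/16, 39/16); label the merged cluster AH
  updated: d(AH,FM)=25/4, d(AH,PTY)=95/8
iteration 5: select AH,FM (d=25/4, Q=-255/8); attach at lengths (35/16, 65/16); label the merged cluster AFHM
  updated: d(AFHM,PTY)=155/16
iteration 6: select AFHM,PTY (d=155/16); attach at lengths (155/32, 155/32); label the merged cluster AFHMPTY
final tree: (((A:281/16,H:39/16):35/16,(F:47/4,M:-7/4):65/16):155/32,(P:111/16,(T:5,Y:4):137/16):155/32)
total length: 1127/16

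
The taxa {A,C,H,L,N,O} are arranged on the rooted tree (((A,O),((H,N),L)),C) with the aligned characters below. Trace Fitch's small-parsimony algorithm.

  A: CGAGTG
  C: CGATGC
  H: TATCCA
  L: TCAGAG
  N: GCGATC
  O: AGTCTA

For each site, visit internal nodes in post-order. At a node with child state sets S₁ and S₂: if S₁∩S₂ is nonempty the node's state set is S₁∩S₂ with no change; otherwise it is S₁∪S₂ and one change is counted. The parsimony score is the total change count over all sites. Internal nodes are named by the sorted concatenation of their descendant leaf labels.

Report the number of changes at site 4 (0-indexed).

[col 0] AO: children A:{C}, O:{A} ∪→ {A,C}; cost 1
[col 0] HN: children H:{T}, N:{G} ∪→ {G,T}; cost 1
[col 0] HLN: children HN:{G,T}, L:{T} ∩→ {T}; cost 0
[col 0] AHLNO: children AO:{A,C}, HLN:{T} ∪→ {A,C,T}; cost 1
[col 0] ACHLNO: children AHLNO:{A,C,T}, C:{C} ∩→ {C}; cost 0
[col 1] AO: children A:{G}, O:{G} ∩→ {G}; cost 0
[col 1] HN: children H:{A}, N:{C} ∪→ {A,C}; cost 1
[col 1] HLN: children HN:{A,C}, L:{C} ∩→ {C}; cost 0
[col 1] AHLNO: children AO:{G}, HLN:{C} ∪→ {C,G}; cost 1
[col 1] ACHLNO: children AHLNO:{C,G}, C:{G} ∩→ {G}; cost 0
[col 2] AO: children A:{A}, O:{T} ∪→ {A,T}; cost 1
[col 2] HN: children H:{T}, N:{G} ∪→ {G,T}; cost 1
[col 2] HLN: children HN:{G,T}, L:{A} ∪→ {A,G,T}; cost 1
[col 2] AHLNO: children AO:{A,T}, HLN:{A,G,T} ∩→ {A,T}; cost 0
[col 2] ACHLNO: children AHLNO:{A,T}, C:{A} ∩→ {A}; cost 0
[col 3] AO: children A:{G}, O:{C} ∪→ {C,G}; cost 1
[col 3] HN: children H:{C}, N:{A} ∪→ {A,C}; cost 1
[col 3] HLN: children HN:{A,C}, L:{G} ∪→ {A,C,G}; cost 1
[col 3] AHLNO: children AO:{C,G}, HLN:{A,C,G} ∩→ {C,G}; cost 0
[col 3] ACHLNO: children AHLNO:{C,G}, C:{T} ∪→ {C,G,T}; cost 1
[col 4] AO: children A:{T}, O:{T} ∩→ {T}; cost 0
[col 4] HN: children H:{C}, N:{T} ∪→ {C,T}; cost 1
[col 4] HLN: children HN:{C,T}, L:{A} ∪→ {A,C,T}; cost 1
[col 4] AHLNO: children AO:{T}, HLN:{A,C,T} ∩→ {T}; cost 0
[col 4] ACHLNO: children AHLNO:{T}, C:{G} ∪→ {G,T}; cost 1
[col 5] AO: children A:{G}, O:{A} ∪→ {A,G}; cost 1
[col 5] HN: children H:{A}, N:{C} ∪→ {A,C}; cost 1
[col 5] HLN: children HN:{A,C}, L:{G} ∪→ {A,C,G}; cost 1
[col 5] AHLNO: children AO:{A,G}, HLN:{A,C,G} ∩→ {A,G}; cost 0
[col 5] ACHLNO: children AHLNO:{A,G}, C:{C} ∪→ {A,C,G}; cost 1
per-site changes: [3, 2, 3, 4, 3, 4]; total = 19

3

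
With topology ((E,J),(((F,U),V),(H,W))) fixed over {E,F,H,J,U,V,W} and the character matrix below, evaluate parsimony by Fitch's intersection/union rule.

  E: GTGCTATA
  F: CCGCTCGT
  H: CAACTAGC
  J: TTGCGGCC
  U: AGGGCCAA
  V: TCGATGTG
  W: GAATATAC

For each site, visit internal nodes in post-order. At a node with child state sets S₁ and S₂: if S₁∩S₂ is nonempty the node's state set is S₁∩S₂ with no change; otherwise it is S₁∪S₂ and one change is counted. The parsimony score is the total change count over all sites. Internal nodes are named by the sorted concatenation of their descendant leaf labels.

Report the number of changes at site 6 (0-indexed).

[col 0] EJ: children E:{G}, J:{T} ∪→ {G,T}; cost 1
[col 0] FU: children F:{C}, U:{A} ∪→ {A,C}; cost 1
[col 0] FUV: children FU:{A,C}, V:{T} ∪→ {A,C,T}; cost 1
[col 0] HW: children H:{C}, W:{G} ∪→ {C,G}; cost 1
[col 0] FHUVW: children FUV:{A,C,T}, HW:{C,G} ∩→ {C}; cost 0
[col 0] EFHJUVW: children EJ:{G,T}, FHUVW:{C} ∪→ {C,G,T}; cost 1
[col 1] EJ: children E:{T}, J:{T} ∩→ {T}; cost 0
[col 1] FU: children F:{C}, U:{G} ∪→ {C,G}; cost 1
[col 1] FUV: children FU:{C,G}, V:{C} ∩→ {C}; cost 0
[col 1] HW: children H:{A}, W:{A} ∩→ {A}; cost 0
[col 1] FHUVW: children FUV:{C}, HW:{A} ∪→ {A,C}; cost 1
[col 1] EFHJUVW: children EJ:{T}, FHUVW:{A,C} ∪→ {A,C,T}; cost 1
[col 2] EJ: children E:{G}, J:{G} ∩→ {G}; cost 0
[col 2] FU: children F:{G}, U:{G} ∩→ {G}; cost 0
[col 2] FUV: children FU:{G}, V:{G} ∩→ {G}; cost 0
[col 2] HW: children H:{A}, W:{A} ∩→ {A}; cost 0
[col 2] FHUVW: children FUV:{G}, HW:{A} ∪→ {A,G}; cost 1
[col 2] EFHJUVW: children EJ:{G}, FHUVW:{A,G} ∩→ {G}; cost 0
[col 3] EJ: children E:{C}, J:{C} ∩→ {C}; cost 0
[col 3] FU: children F:{C}, U:{G} ∪→ {C,G}; cost 1
[col 3] FUV: children FU:{C,G}, V:{A} ∪→ {A,C,G}; cost 1
[col 3] HW: children H:{C}, W:{T} ∪→ {C,T}; cost 1
[col 3] FHUVW: children FUV:{A,C,G}, HW:{C,T} ∩→ {C}; cost 0
[col 3] EFHJUVW: children EJ:{C}, FHUVW:{C} ∩→ {C}; cost 0
[col 4] EJ: children E:{T}, J:{G} ∪→ {G,T}; cost 1
[col 4] FU: children F:{T}, U:{C} ∪→ {C,T}; cost 1
[col 4] FUV: children FU:{C,T}, V:{T} ∩→ {T}; cost 0
[col 4] HW: children H:{T}, W:{A} ∪→ {A,T}; cost 1
[col 4] FHUVW: children FUV:{T}, HW:{A,T} ∩→ {T}; cost 0
[col 4] EFHJUVW: children EJ:{G,T}, FHUVW:{T} ∩→ {T}; cost 0
[col 5] EJ: children E:{A}, J:{G} ∪→ {A,G}; cost 1
[col 5] FU: children F:{C}, U:{C} ∩→ {C}; cost 0
[col 5] FUV: children FU:{C}, V:{G} ∪→ {C,G}; cost 1
[col 5] HW: children H:{A}, W:{T} ∪→ {A,T}; cost 1
[col 5] FHUVW: children FUV:{C,G}, HW:{A,T} ∪→ {A,C,G,T}; cost 1
[col 5] EFHJUVW: children EJ:{A,G}, FHUVW:{A,C,G,T} ∩→ {A,G}; cost 0
[col 6] EJ: children E:{T}, J:{C} ∪→ {C,T}; cost 1
[col 6] FU: children F:{G}, U:{A} ∪→ {A,G}; cost 1
[col 6] FUV: children FU:{A,G}, V:{T} ∪→ {A,G,T}; cost 1
[col 6] HW: children H:{G}, W:{A} ∪→ {A,G}; cost 1
[col 6] FHUVW: children FUV:{A,G,T}, HW:{A,G} ∩→ {A,G}; cost 0
[col 6] EFHJUVW: children EJ:{C,T}, FHUVW:{A,G} ∪→ {A,C,G,T}; cost 1
[col 7] EJ: children E:{A}, J:{C} ∪→ {A,C}; cost 1
[col 7] FU: children F:{T}, U:{A} ∪→ {A,T}; cost 1
[col 7] FUV: children FU:{A,T}, V:{G} ∪→ {A,G,T}; cost 1
[col 7] HW: children H:{C}, W:{C} ∩→ {C}; cost 0
[col 7] FHUVW: children FUV:{A,G,T}, HW:{C} ∪→ {A,C,G,T}; cost 1
[col 7] EFHJUVW: children EJ:{A,C}, FHUVW:{A,C,G,T} ∩→ {A,C}; cost 0
per-site changes: [5, 3, 1, 3, 3, 4, 5, 4]; total = 28

5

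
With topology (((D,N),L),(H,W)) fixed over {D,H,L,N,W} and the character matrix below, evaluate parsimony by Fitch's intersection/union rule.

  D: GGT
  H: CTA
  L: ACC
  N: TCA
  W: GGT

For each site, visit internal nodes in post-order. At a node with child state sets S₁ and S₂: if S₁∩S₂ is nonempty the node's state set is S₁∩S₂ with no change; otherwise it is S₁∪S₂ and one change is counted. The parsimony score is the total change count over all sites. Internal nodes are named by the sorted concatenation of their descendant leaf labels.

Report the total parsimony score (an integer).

9

DN@0: {G} ∪ {T} = {G,T} (union, +1)
DLN@0: {G,T} ∪ {A} = {A,G,T} (union, +1)
HW@0: {C} ∪ {G} = {C,G} (union, +1)
DHLNW@0: {A,G,T} ∩ {C,G} = {G} (intersection, +0)
DN@1: {G} ∪ {C} = {C,G} (union, +1)
DLN@1: {C,G} ∩ {C} = {C} (intersection, +0)
HW@1: {T} ∪ {G} = {G,T} (union, +1)
DHLNW@1: {C} ∪ {G,T} = {C,G,T} (union, +1)
DN@2: {T} ∪ {A} = {A,T} (union, +1)
DLN@2: {A,T} ∪ {C} = {A,C,T} (union, +1)
HW@2: {A} ∪ {T} = {A,T} (union, +1)
DHLNW@2: {A,C,T} ∩ {A,T} = {A,T} (intersection, +0)
per-site changes: [3, 3, 3]; total = 9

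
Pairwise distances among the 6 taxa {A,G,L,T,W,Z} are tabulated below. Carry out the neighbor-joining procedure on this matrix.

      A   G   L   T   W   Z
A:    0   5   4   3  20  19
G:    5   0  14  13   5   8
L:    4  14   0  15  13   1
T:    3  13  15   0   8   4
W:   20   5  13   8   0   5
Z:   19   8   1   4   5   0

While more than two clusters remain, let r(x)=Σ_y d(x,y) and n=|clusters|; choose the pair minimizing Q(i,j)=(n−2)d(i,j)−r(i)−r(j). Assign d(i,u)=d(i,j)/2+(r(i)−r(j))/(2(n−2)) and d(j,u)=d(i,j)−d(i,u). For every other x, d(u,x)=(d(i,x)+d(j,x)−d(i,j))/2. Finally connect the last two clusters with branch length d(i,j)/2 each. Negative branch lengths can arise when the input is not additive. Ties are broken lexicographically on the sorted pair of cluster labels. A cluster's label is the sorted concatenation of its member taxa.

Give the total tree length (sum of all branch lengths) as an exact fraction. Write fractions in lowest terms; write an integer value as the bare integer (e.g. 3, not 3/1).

1. join A+L (d=4, Q=-82) ⇒ AL; edges |A|=5/2, |L|=3/2
  updated: d(AL,G)=15/2, d(AL,T)=7, d(AL,W)=29/2, d(AL,Z)=8
2. join G+W (d=5, Q=-51) ⇒ GW; edges |G|=8/3, |W|=7/3
  updated: d(AL,GW)=17/2, d(GW,T)=8, d(GW,Z)=4
3. join AL+T (d=7, Q=-57/2) ⇒ ALT; edges |AL|=37/8, |T|=19/8
  updated: d(ALT,GW)=19/4, d(ALT,Z)=5/2
4. join ALT+GW (d=19/4, Q=-45/4) ⇒ AGLTW; edges |ALT|=13/8, |GW|=25/8
  updated: d(AGLTW,Z)=7/8
5. join AGLTW+Z (d=7/8) ⇒ AGLTWZ; edges |AGLTW|=7/16, |Z|=7/16
final tree: ((((A:5/2,L:3/2):37/8,T:19/8):13/8,(G:8/3,W:7/3):25/8):7/16,Z:7/16)
total length: 173/8

173/8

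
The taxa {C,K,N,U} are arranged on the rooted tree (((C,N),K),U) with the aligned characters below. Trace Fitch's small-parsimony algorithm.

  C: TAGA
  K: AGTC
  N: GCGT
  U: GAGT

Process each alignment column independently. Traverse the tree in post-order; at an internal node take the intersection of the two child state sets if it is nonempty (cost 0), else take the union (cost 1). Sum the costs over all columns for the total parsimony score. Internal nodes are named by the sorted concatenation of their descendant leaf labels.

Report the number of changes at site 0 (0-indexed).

[col 0] CN: children C:{T}, N:{G} ∪→ {G,T}; cost 1
[col 0] CKN: children CN:{G,T}, K:{A} ∪→ {A,G,T}; cost 1
[col 0] CKNU: children CKN:{A,G,T}, U:{G} ∩→ {G}; cost 0
[col 1] CN: children C:{A}, N:{C} ∪→ {A,C}; cost 1
[col 1] CKN: children CN:{A,C}, K:{G} ∪→ {A,C,G}; cost 1
[col 1] CKNU: children CKN:{A,C,G}, U:{A} ∩→ {A}; cost 0
[col 2] CN: children C:{G}, N:{G} ∩→ {G}; cost 0
[col 2] CKN: children CN:{G}, K:{T} ∪→ {G,T}; cost 1
[col 2] CKNU: children CKN:{G,T}, U:{G} ∩→ {G}; cost 0
[col 3] CN: children C:{A}, N:{T} ∪→ {A,T}; cost 1
[col 3] CKN: children CN:{A,T}, K:{C} ∪→ {A,C,T}; cost 1
[col 3] CKNU: children CKN:{A,C,T}, U:{T} ∩→ {T}; cost 0
per-site changes: [2, 2, 1, 2]; total = 7

2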